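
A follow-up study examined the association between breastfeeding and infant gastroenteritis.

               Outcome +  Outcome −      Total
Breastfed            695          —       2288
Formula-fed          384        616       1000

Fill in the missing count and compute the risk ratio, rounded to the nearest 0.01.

0.79

The missing cell is in the exposed row: 2288 − 695 = 1593.
So a = 695, b = 1593, c = 384, d = 616.
RR = [a/(a+b)] / [c/(c+d)] = (695/2288) / (384/1000) = 0.30376/0.38400 = 0.79104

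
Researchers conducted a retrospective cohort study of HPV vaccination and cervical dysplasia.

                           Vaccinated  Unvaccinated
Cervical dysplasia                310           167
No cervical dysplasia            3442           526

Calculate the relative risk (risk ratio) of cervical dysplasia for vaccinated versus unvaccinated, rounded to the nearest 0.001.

Reading the table with exposure as columns: a = 310 (Vaccinated, case), b = 3442 (Vaccinated, non-case), c = 167 (Unvaccinated, case), d = 526.
Risk in exposed = 310/3752 = 0.08262; risk in unexposed = 167/693 = 0.24098.
RR = 0.08262 / 0.24098 = 0.34286
The risk is 66% lower among the exposed than among the unexposed.

0.343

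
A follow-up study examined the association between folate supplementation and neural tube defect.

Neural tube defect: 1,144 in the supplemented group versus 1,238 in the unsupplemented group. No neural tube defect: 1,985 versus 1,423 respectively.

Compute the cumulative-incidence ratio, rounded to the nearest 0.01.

From the description: a = 1144, b = 1985, c = 1238, d = 1423.
Risk in exposed = 1144/3129 = 0.36561; risk in unexposed = 1238/2661 = 0.46524.
RR = 0.36561 / 0.46524 = 0.78586
The risk is 21% lower among the exposed than among the unexposed.

0.79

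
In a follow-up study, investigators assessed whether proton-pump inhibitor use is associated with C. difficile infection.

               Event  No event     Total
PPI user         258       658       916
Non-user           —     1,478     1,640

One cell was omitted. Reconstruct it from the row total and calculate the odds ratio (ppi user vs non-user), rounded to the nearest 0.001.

The missing cell is in the unexposed row: 1640 − 1478 = 162.
So a = 258, b = 658, c = 162, d = 1478.
OR = (a·d)/(b·c) = (258 × 1478) / (658 × 162) = 381324 / 106596 = 3.57728

3.577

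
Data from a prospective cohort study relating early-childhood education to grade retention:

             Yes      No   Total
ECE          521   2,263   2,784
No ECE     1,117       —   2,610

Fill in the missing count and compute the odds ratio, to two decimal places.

The missing cell is in the unexposed row: 2610 − 1117 = 1493.
So a = 521, b = 2263, c = 1117, d = 1493.
OR = (a·d)/(b·c) = (521 × 1493) / (2263 × 1117) = 777853 / 2527771 = 0.30772

0.31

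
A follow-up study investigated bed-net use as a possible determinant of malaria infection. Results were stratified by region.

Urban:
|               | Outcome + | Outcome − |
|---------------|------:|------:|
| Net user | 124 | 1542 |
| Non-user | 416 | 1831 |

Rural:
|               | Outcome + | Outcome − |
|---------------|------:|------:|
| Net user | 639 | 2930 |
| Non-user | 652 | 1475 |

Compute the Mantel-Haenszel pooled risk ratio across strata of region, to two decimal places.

RR_MH = Σ(aᵢ·n₀ᵢ/nᵢ) / Σ(cᵢ·n₁ᵢ/nᵢ), with n₁ᵢ = aᵢ+bᵢ (exposed), n₀ᵢ = cᵢ+dᵢ (unexposed), nᵢ = n₁ᵢ+n₀ᵢ.
Stratum 1 (Urban): n₁ = 1666, n₀ = 2247, n = 3913; a·n₀/n = 124·2247/3913 = 71.2057; c·n₁/n = 416·1666/3913 = 177.1163
Stratum 2 (Rural): n₁ = 3569, n₀ = 2127, n = 5696; a·n₀/n = 639·2127/5696 = 238.6153; c·n₁/n = 652·3569/5696 = 408.5302
RR_MH = (71.2057 + 238.6153) / (177.1163 + 408.5302) = 309.8211 / 585.6465 = 0.52902

0.53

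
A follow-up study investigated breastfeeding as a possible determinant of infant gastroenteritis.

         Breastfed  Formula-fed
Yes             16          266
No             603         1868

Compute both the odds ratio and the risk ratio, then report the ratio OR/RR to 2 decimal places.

Reading the table with exposure as columns: a = 16 (Breastfed, case), b = 603 (Breastfed, non-case), c = 266 (Formula-fed, case), d = 1868.
OR = (16·1868)/(603·266) = 29888/160398 = 0.18634
Risk in exposed = 16/619 = 0.02585; risk in unexposed = 266/2134 = 0.12465; RR = 0.20737
OR/RR = 0.18634 / 0.20737 = 0.89858
The outcome is not rare, so the OR lies further from 1 than the RR.

0.90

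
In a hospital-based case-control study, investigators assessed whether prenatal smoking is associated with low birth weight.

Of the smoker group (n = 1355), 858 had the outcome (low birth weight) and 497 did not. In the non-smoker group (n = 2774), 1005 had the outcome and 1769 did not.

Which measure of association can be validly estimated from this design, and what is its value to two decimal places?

From the description: a = 858, b = 497, c = 1005, d = 1769.
This is a hospital-based case-control study: participants were sampled on outcome status, so risks in the source population cannot be estimated directly — relative risk is not valid here. The odds ratio is the appropriate measure.
OR = (a·d)/(b·c) = (858 × 1769) / (497 × 1005) = 1517802 / 499485 = 3.03873

3.04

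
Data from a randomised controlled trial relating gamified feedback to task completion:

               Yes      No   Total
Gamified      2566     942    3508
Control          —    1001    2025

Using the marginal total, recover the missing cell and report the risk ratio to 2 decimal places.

1.45

The missing cell is in the unexposed row: 2025 − 1001 = 1024.
So a = 2566, b = 942, c = 1024, d = 1001.
RR = [a/(a+b)] / [c/(c+d)] = (2566/3508) / (1024/2025) = 0.73147/0.50568 = 1.44651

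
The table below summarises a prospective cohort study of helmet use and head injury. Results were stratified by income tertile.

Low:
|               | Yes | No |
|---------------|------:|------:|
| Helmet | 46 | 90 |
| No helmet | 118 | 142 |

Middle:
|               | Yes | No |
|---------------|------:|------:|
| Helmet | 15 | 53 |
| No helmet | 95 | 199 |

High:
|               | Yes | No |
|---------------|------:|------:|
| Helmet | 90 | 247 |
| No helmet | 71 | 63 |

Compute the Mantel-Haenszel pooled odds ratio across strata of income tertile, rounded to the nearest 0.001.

OR_MH = Σ(aᵢdᵢ/nᵢ) / Σ(bᵢcᵢ/nᵢ), where nᵢ is the stratum total.
Stratum 1 (Low): n = 396; a·d/n = 46·142/396 = 16.4949; b·c/n = 90·118/396 = 26.8182
Stratum 2 (Middle): n = 362; a·d/n = 15·199/362 = 8.2459; b·c/n = 53·95/362 = 13.9088
Stratum 3 (High): n = 471; a·d/n = 90·63/471 = 12.0382; b·c/n = 247·71/471 = 37.2335
OR_MH = (16.4949 + 8.2459 + 12.0382) / (26.8182 + 13.9088 + 37.2335) = 36.7790 / 77.9606 = 0.47176

0.472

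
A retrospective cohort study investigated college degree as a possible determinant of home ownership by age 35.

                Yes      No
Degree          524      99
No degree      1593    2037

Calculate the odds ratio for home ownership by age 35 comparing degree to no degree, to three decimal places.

6.768

Cells: a = 524, b = 99, c = 1593, d = 2037.
OR = (a·d)/(b·c) = (524 × 2037) / (99 × 1593) = 1067388 / 157707 = 6.76817
The odds of home ownership by age 35 are about 6.77 times as high in the degree group.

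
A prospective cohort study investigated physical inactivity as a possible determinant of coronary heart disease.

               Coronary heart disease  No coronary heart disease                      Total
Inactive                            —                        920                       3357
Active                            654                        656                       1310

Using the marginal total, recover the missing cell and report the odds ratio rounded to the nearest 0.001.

2.657

The missing cell is in the exposed row: 3357 − 920 = 2437.
So a = 2437, b = 920, c = 654, d = 656.
OR = (a·d)/(b·c) = (2437 × 656) / (920 × 654) = 1598672 / 601680 = 2.65701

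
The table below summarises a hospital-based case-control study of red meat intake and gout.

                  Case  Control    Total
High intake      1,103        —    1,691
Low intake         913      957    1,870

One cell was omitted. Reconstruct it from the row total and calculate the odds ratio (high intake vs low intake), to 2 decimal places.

The missing cell is in the exposed row: 1691 − 1103 = 588.
So a = 1103, b = 588, c = 913, d = 957.
OR = (a·d)/(b·c) = (1103 × 957) / (588 × 913) = 1055571 / 536844 = 1.96625

1.97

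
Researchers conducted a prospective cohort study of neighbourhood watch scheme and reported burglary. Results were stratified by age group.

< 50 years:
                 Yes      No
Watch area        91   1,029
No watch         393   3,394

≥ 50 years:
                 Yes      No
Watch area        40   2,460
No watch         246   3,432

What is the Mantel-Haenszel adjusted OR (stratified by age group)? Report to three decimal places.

0.472

OR_MH = Σ(aᵢdᵢ/nᵢ) / Σ(bᵢcᵢ/nᵢ), where nᵢ is the stratum total.
Stratum 1 (< 50 years): n = 4907; a·d/n = 91·3394/4907 = 62.9415; b·c/n = 1029·393/4907 = 82.4123
Stratum 2 (≥ 50 years): n = 6178; a·d/n = 40·3432/6178 = 22.2208; b·c/n = 2460·246/6178 = 97.9540
OR_MH = (62.9415 + 22.2208) / (82.4123 + 97.9540) = 85.1623 / 180.3663 = 0.47216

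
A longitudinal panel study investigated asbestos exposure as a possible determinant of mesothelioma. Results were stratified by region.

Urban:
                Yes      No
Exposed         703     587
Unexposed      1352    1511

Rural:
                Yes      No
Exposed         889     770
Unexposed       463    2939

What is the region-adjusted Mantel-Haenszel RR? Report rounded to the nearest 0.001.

RR_MH = Σ(aᵢ·n₀ᵢ/nᵢ) / Σ(cᵢ·n₁ᵢ/nᵢ), with n₁ᵢ = aᵢ+bᵢ (exposed), n₀ᵢ = cᵢ+dᵢ (unexposed), nᵢ = n₁ᵢ+n₀ᵢ.
Stratum 1 (Urban): n₁ = 1290, n₀ = 2863, n = 4153; a·n₀/n = 703·2863/4153 = 484.6350; c·n₁/n = 1352·1290/4153 = 419.9567
Stratum 2 (Rural): n₁ = 1659, n₀ = 3402, n = 5061; a·n₀/n = 889·3402/5061 = 597.5851; c·n₁/n = 463·1659/5061 = 151.7718
RR_MH = (484.6350 + 597.5851) / (419.9567 + 151.7718) = 1082.2200 / 571.7284 = 1.89289

1.893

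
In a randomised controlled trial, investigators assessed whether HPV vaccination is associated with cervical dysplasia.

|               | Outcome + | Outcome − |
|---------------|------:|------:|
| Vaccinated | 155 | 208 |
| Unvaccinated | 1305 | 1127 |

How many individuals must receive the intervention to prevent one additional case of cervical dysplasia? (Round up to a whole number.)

Risk in treated group = 155/363 = 0.42700; risk in control = 1305/2432 = 0.53660.
Absolute risk reduction = 0.53660 − 0.42700 = 0.10960
NNT = 1 / ARR = 1 / 0.10960 = 9.124 → round up → 10

10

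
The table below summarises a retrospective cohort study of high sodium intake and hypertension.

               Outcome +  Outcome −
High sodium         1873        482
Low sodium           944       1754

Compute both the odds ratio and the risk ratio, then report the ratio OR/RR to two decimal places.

3.18

Cells: a = 1873, b = 482, c = 944, d = 1754.
OR = (1873·1754)/(482·944) = 3285242/455008 = 7.22019
Risk in exposed = 1873/2355 = 0.79533; risk in unexposed = 944/2698 = 0.34989; RR = 2.27309
OR/RR = 7.22019 / 2.27309 = 3.17637
The outcome is not rare, so the OR lies further from 1 than the RR.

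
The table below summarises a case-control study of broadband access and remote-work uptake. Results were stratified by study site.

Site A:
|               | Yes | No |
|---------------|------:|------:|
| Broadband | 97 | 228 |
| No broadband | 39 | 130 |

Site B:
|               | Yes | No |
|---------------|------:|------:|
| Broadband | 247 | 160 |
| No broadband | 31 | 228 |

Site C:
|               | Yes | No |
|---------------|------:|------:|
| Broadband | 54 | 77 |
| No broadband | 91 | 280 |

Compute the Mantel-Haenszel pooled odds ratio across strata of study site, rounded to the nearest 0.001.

OR_MH = Σ(aᵢdᵢ/nᵢ) / Σ(bᵢcᵢ/nᵢ), where nᵢ is the stratum total.
Stratum 1 (Site A): n = 494; a·d/n = 97·130/494 = 25.5263; b·c/n = 228·39/494 = 18.0000
Stratum 2 (Site B): n = 666; a·d/n = 247·228/666 = 84.5586; b·c/n = 160·31/666 = 7.4474
Stratum 3 (Site C): n = 502; a·d/n = 54·280/502 = 30.1195; b·c/n = 77·91/502 = 13.9582
OR_MH = (25.5263 + 84.5586 + 30.1195) / (18.0000 + 7.4474 + 13.9582) = 140.2044 / 39.4056 = 3.55798

3.558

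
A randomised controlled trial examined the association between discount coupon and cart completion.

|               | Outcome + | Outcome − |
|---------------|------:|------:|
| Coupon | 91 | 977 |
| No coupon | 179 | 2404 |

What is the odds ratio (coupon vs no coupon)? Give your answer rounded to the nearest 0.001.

Cells: a = 91, b = 977, c = 179, d = 2404.
OR = (a·d)/(b·c) = (91 × 2404) / (977 × 179) = 218764 / 174883 = 1.25092
The odds of cart completion are about 1.25 times as high in the coupon group.

1.251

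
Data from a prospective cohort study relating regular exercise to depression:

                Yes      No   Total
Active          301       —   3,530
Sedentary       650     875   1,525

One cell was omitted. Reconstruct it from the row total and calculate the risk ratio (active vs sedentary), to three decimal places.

0.200

The missing cell is in the exposed row: 3530 − 301 = 3229.
So a = 301, b = 3229, c = 650, d = 875.
RR = [a/(a+b)] / [c/(c+d)] = (301/3530) / (650/1525) = 0.08527/0.42623 = 0.20005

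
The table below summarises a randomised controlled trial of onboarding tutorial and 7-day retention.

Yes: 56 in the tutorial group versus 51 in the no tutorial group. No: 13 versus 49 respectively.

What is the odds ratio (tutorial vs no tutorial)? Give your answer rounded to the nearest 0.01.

4.14

From the description: a = 56, b = 13, c = 51, d = 49.
OR = (a·d)/(b·c) = (56 × 49) / (13 × 51) = 2744 / 663 = 4.13876
The odds of 7-day retention are about 4.14 times as high in the tutorial group.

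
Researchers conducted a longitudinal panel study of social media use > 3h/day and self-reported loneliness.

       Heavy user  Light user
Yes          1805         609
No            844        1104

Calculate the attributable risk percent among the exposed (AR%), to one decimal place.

Reading the table with exposure as columns: a = 1805 (Heavy user, case), b = 844 (Heavy user, non-case), c = 609 (Light user, case), d = 1104.
Risk in exposed = 1805/2649 = 0.68139; risk in unexposed = 609/1713 = 0.35552.
RR = 0.68139/0.35552 = 1.91662
AR% = (RR − 1)/RR × 100 = (1.91662 − 1)/1.91662 × 100 = 47.8247%

47.8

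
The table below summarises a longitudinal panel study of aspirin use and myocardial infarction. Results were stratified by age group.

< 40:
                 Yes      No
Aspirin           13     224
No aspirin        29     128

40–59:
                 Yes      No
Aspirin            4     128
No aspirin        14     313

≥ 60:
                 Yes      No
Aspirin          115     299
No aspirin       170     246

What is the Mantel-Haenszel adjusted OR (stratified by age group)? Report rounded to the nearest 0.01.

0.50

OR_MH = Σ(aᵢdᵢ/nᵢ) / Σ(bᵢcᵢ/nᵢ), where nᵢ is the stratum total.
Stratum 1 (< 40): n = 394; a·d/n = 13·128/394 = 4.2234; b·c/n = 224·29/394 = 16.4873
Stratum 2 (40–59): n = 459; a·d/n = 4·313/459 = 2.7277; b·c/n = 128·14/459 = 3.9041
Stratum 3 (≥ 60): n = 830; a·d/n = 115·246/830 = 34.0843; b·c/n = 299·170/830 = 61.2410
OR_MH = (4.2234 + 2.7277 + 34.0843) / (16.4873 + 3.9041 + 61.2410) = 41.0354 / 81.6324 = 0.50268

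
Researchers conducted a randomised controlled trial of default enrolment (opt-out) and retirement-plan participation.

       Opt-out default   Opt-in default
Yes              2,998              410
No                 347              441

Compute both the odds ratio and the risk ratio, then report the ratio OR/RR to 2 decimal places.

5.00

Reading the table with exposure as columns: a = 2998 (Opt-out default, case), b = 347 (Opt-out default, non-case), c = 410 (Opt-in default, case), d = 441.
OR = (2998·441)/(347·410) = 1322118/142270 = 9.29302
Risk in exposed = 2998/3345 = 0.89626; risk in unexposed = 410/851 = 0.48179; RR = 1.86029
OR/RR = 9.29302 / 1.86029 = 4.99546
The outcome is not rare, so the OR lies further from 1 than the RR.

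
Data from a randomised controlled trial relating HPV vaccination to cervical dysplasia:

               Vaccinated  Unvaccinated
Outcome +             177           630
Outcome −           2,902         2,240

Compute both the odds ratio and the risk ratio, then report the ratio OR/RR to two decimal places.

0.83

Reading the table with exposure as columns: a = 177 (Vaccinated, case), b = 2902 (Vaccinated, non-case), c = 630 (Unvaccinated, case), d = 2240.
OR = (177·2240)/(2902·630) = 396480/1828260 = 0.21686
Risk in exposed = 177/3079 = 0.05749; risk in unexposed = 630/2870 = 0.21951; RR = 0.26188
OR/RR = 0.21686 / 0.26188 = 0.82809
The outcome is not rare, so the OR lies further from 1 than the RR.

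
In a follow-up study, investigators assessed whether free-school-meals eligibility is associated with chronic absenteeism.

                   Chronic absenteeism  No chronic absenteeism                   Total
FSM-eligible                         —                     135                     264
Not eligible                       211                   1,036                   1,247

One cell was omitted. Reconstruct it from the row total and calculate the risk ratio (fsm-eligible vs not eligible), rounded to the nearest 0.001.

2.888

The missing cell is in the exposed row: 264 − 135 = 129.
So a = 129, b = 135, c = 211, d = 1036.
RR = [a/(a+b)] / [c/(c+d)] = (129/264) / (211/1247) = 0.48864/0.16921 = 2.88782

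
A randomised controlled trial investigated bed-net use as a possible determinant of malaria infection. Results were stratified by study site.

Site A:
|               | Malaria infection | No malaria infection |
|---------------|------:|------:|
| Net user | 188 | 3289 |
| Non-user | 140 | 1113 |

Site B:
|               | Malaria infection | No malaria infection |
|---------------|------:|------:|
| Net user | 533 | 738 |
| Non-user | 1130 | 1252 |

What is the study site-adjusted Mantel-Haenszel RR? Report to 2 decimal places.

0.80

RR_MH = Σ(aᵢ·n₀ᵢ/nᵢ) / Σ(cᵢ·n₁ᵢ/nᵢ), with n₁ᵢ = aᵢ+bᵢ (exposed), n₀ᵢ = cᵢ+dᵢ (unexposed), nᵢ = n₁ᵢ+n₀ᵢ.
Stratum 1 (Site A): n₁ = 3477, n₀ = 1253, n = 4730; a·n₀/n = 188·1253/4730 = 49.8021; c·n₁/n = 140·3477/4730 = 102.9133
Stratum 2 (Site B): n₁ = 1271, n₀ = 2382, n = 3653; a·n₀/n = 533·2382/3653 = 347.5516; c·n₁/n = 1130·1271/3653 = 393.1645
RR_MH = (49.8021 + 347.5516) / (102.9133 + 393.1645) = 397.3537 / 496.0778 = 0.80099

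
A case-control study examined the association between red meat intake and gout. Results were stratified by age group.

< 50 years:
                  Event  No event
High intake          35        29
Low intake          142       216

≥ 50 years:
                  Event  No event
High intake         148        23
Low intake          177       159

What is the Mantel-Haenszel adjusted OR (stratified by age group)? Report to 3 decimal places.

3.616

OR_MH = Σ(aᵢdᵢ/nᵢ) / Σ(bᵢcᵢ/nᵢ), where nᵢ is the stratum total.
Stratum 1 (< 50 years): n = 422; a·d/n = 35·216/422 = 17.9147; b·c/n = 29·142/422 = 9.7583
Stratum 2 (≥ 50 years): n = 507; a·d/n = 148·159/507 = 46.4142; b·c/n = 23·177/507 = 8.0296
OR_MH = (17.9147 + 46.4142) / (9.7583 + 8.0296) = 64.3289 / 17.7879 = 3.61645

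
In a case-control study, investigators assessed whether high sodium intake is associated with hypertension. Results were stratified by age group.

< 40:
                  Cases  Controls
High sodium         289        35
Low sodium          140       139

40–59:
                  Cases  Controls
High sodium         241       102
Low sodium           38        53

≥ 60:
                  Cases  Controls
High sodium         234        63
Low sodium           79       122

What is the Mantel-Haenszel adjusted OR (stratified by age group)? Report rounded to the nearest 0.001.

5.670

OR_MH = Σ(aᵢdᵢ/nᵢ) / Σ(bᵢcᵢ/nᵢ), where nᵢ is the stratum total.
Stratum 1 (< 40): n = 603; a·d/n = 289·139/603 = 66.6186; b·c/n = 35·140/603 = 8.1260
Stratum 2 (40–59): n = 434; a·d/n = 241·53/434 = 29.4309; b·c/n = 102·38/434 = 8.9309
Stratum 3 (≥ 60): n = 498; a·d/n = 234·122/498 = 57.3253; b·c/n = 63·79/498 = 9.9940
OR_MH = (66.6186 + 29.4309 + 57.3253) / (8.1260 + 8.9309 + 9.9940) = 153.3748 / 27.0509 = 5.66986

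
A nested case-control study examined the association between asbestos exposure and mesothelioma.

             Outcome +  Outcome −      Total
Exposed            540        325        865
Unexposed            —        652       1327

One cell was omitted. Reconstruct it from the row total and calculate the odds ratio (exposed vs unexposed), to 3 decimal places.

1.605

The missing cell is in the unexposed row: 1327 − 652 = 675.
So a = 540, b = 325, c = 675, d = 652.
OR = (a·d)/(b·c) = (540 × 652) / (325 × 675) = 352080 / 219375 = 1.60492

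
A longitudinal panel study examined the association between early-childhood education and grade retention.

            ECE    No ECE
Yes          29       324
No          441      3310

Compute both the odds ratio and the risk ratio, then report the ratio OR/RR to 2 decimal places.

Reading the table with exposure as columns: a = 29 (ECE, case), b = 441 (ECE, non-case), c = 324 (No ECE, case), d = 3310.
OR = (29·3310)/(441·324) = 95990/142884 = 0.67180
Risk in exposed = 29/470 = 0.06170; risk in unexposed = 324/3634 = 0.08916; RR = 0.69205
OR/RR = 0.67180 / 0.69205 = 0.97074
The outcome is rare in both groups, so OR ≈ RR (ratio near 1).

0.97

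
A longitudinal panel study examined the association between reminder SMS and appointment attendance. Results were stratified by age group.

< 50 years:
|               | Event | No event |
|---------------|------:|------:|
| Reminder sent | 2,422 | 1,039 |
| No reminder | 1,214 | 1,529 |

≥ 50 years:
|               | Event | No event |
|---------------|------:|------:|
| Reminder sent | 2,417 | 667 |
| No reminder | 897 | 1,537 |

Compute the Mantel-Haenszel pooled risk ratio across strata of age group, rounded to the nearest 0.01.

1.81

RR_MH = Σ(aᵢ·n₀ᵢ/nᵢ) / Σ(cᵢ·n₁ᵢ/nᵢ), with n₁ᵢ = aᵢ+bᵢ (exposed), n₀ᵢ = cᵢ+dᵢ (unexposed), nᵢ = n₁ᵢ+n₀ᵢ.
Stratum 1 (< 50 years): n₁ = 3461, n₀ = 2743, n = 6204; a·n₀/n = 2422·2743/6204 = 1070.8488; c·n₁/n = 1214·3461/6204 = 677.2492
Stratum 2 (≥ 50 years): n₁ = 3084, n₀ = 2434, n = 5518; a·n₀/n = 2417·2434/5518 = 1066.1432; c·n₁/n = 897·3084/5518 = 501.3316
RR_MH = (1070.8488 + 1066.1432) / (677.2492 + 501.3316) = 2136.9920 / 1178.5808 = 1.81319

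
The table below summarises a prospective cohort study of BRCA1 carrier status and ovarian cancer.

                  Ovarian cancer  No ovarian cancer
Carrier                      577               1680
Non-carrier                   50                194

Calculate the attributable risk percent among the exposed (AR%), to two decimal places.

Cells: a = 577, b = 1680, c = 50, d = 194.
Risk in exposed = 577/2257 = 0.25565; risk in unexposed = 50/244 = 0.20492.
RR = 0.25565/0.20492 = 1.24757
AR% = (RR − 1)/RR × 100 = (1.24757 − 1)/1.24757 × 100 = 19.8440%

19.84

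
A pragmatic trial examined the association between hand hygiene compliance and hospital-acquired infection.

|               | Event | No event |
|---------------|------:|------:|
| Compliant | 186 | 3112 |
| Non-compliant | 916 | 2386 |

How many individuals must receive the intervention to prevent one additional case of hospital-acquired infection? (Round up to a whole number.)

5

Risk in treated group = 186/3298 = 0.05640; risk in control = 916/3302 = 0.27741.
Absolute risk reduction = 0.27741 − 0.05640 = 0.22101
NNT = 1 / ARR = 1 / 0.22101 = 4.525 → round up → 5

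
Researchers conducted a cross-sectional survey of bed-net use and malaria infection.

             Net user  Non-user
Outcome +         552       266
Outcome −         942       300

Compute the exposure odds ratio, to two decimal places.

Reading the table with exposure as columns: a = 552 (Net user, case), b = 942 (Net user, non-case), c = 266 (Non-user, case), d = 300.
OR = (a·d)/(b·c) = (552 × 300) / (942 × 266) = 165600 / 250572 = 0.66089
Exposure is associated with lower odds of malaria infection (OR = 0.66 < 1).

0.66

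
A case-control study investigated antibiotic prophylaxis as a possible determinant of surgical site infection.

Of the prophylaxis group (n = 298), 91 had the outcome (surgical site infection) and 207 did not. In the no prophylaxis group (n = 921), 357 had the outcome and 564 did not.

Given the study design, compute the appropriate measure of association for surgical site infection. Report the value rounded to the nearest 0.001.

0.695

From the description: a = 91, b = 207, c = 357, d = 564.
This is a case-control study: participants were sampled on outcome status, so risks in the source population cannot be estimated directly — relative risk is not valid here. The odds ratio is the appropriate measure.
OR = (a·d)/(b·c) = (91 × 564) / (207 × 357) = 51324 / 73899 = 0.69452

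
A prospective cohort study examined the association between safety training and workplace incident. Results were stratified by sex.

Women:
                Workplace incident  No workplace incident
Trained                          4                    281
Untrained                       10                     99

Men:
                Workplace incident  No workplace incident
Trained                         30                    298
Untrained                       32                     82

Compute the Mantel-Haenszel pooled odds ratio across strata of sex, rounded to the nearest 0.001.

0.229

OR_MH = Σ(aᵢdᵢ/nᵢ) / Σ(bᵢcᵢ/nᵢ), where nᵢ is the stratum total.
Stratum 1 (Women): n = 394; a·d/n = 4·99/394 = 1.0051; b·c/n = 281·10/394 = 7.1320
Stratum 2 (Men): n = 442; a·d/n = 30·82/442 = 5.5656; b·c/n = 298·32/442 = 21.5747
OR_MH = (1.0051 + 5.5656) / (7.1320 + 21.5747) = 6.5707 / 28.7066 = 0.22889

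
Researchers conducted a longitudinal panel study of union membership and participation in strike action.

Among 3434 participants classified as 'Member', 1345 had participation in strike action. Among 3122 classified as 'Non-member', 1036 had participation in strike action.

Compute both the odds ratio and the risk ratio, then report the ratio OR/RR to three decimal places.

From the description: a = 1345, b = 2089, c = 1036, d = 2086.
OR = (1345·2086)/(2089·1036) = 2805670/2164204 = 1.29640
Risk in exposed = 1345/3434 = 0.39167; risk in unexposed = 1036/3122 = 0.33184; RR = 1.18031
OR/RR = 1.29640 / 1.18031 = 1.09836
The outcome is not rare, so the OR lies further from 1 than the RR.

1.098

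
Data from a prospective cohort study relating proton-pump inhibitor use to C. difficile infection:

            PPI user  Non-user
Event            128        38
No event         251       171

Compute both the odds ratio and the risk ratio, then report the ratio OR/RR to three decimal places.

1.235

Reading the table with exposure as columns: a = 128 (PPI user, case), b = 251 (PPI user, non-case), c = 38 (Non-user, case), d = 171.
OR = (128·171)/(251·38) = 21888/9538 = 2.29482
Risk in exposed = 128/379 = 0.33773; risk in unexposed = 38/209 = 0.18182; RR = 1.85752
OR/RR = 2.29482 / 1.85752 = 1.23542
The outcome is not rare, so the OR lies further from 1 than the RR.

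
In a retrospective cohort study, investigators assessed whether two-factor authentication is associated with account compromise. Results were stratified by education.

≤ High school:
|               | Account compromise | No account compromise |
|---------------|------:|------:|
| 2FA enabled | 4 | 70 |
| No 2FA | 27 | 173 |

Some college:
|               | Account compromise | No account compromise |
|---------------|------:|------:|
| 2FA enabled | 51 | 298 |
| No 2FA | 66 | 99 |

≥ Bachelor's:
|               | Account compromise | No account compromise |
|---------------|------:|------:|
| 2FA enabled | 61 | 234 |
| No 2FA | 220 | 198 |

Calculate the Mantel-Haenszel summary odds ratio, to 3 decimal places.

OR_MH = Σ(aᵢdᵢ/nᵢ) / Σ(bᵢcᵢ/nᵢ), where nᵢ is the stratum total.
Stratum 1 (≤ High school): n = 274; a·d/n = 4·173/274 = 2.5255; b·c/n = 70·27/274 = 6.8978
Stratum 2 (Some college): n = 514; a·d/n = 51·99/514 = 9.8230; b·c/n = 298·66/514 = 38.2646
Stratum 3 (≥ Bachelor's): n = 713; a·d/n = 61·198/713 = 16.9397; b·c/n = 234·220/713 = 72.2020
OR_MH = (2.5255 + 9.8230 + 16.9397) / (6.8978 + 38.2646 + 72.2020) = 29.2882 / 117.3644 = 0.24955

0.250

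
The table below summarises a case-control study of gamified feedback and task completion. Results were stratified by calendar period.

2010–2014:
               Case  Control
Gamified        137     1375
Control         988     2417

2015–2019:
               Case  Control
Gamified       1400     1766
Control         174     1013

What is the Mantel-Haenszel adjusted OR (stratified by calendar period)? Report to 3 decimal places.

OR_MH = Σ(aᵢdᵢ/nᵢ) / Σ(bᵢcᵢ/nᵢ), where nᵢ is the stratum total.
Stratum 1 (2010–2014): n = 4917; a·d/n = 137·2417/4917 = 67.3437; b·c/n = 1375·988/4917 = 276.2864
Stratum 2 (2015–2019): n = 4353; a·d/n = 1400·1013/4353 = 325.7983; b·c/n = 1766·174/4353 = 70.5913
OR_MH = (67.3437 + 325.7983) / (276.2864 + 70.5913) = 393.1420 / 346.8777 = 1.13337

1.133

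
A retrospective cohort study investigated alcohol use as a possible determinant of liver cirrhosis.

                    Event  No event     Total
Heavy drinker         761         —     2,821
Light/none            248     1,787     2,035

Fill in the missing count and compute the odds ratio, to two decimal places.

The missing cell is in the exposed row: 2821 − 761 = 2060.
So a = 761, b = 2060, c = 248, d = 1787.
OR = (a·d)/(b·c) = (761 × 1787) / (2060 × 248) = 1359907 / 510880 = 2.66189

2.66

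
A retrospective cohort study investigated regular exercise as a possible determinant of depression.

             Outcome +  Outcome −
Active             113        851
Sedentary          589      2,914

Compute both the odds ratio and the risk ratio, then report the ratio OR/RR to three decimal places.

Cells: a = 113, b = 851, c = 589, d = 2914.
OR = (113·2914)/(851·589) = 329282/501239 = 0.65694
Risk in exposed = 113/964 = 0.11722; risk in unexposed = 589/3503 = 0.16814; RR = 0.69715
OR/RR = 0.65694 / 0.69715 = 0.94232
The outcome is not rare, so the OR lies further from 1 than the RR.

0.942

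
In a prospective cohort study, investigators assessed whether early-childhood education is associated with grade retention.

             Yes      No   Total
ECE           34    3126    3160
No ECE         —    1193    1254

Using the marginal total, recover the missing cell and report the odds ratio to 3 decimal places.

0.213

The missing cell is in the unexposed row: 1254 − 1193 = 61.
So a = 34, b = 3126, c = 61, d = 1193.
OR = (a·d)/(b·c) = (34 × 1193) / (3126 × 61) = 40562 / 190686 = 0.21272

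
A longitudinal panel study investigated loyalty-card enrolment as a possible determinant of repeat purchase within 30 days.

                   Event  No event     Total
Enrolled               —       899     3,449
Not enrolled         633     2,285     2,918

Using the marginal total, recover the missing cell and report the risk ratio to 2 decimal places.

The missing cell is in the exposed row: 3449 − 899 = 2550.
So a = 2550, b = 899, c = 633, d = 2285.
RR = [a/(a+b)] / [c/(c+d)] = (2550/3449) / (633/2918) = 0.73934/0.21693 = 3.40823

3.41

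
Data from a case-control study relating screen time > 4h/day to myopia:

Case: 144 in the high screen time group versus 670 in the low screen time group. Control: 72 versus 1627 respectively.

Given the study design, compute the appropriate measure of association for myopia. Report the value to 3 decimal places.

From the description: a = 144, b = 72, c = 670, d = 1627.
This is a case-control study: participants were sampled on outcome status, so risks in the source population cannot be estimated directly — relative risk is not valid here. The odds ratio is the appropriate measure.
OR = (a·d)/(b·c) = (144 × 1627) / (72 × 670) = 234288 / 48240 = 4.85672

4.857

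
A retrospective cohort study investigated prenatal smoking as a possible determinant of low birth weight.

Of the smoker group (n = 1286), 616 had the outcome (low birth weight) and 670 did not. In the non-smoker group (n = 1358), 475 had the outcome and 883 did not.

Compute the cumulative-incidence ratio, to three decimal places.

1.369

From the description: a = 616, b = 670, c = 475, d = 883.
Risk in exposed = 616/1286 = 0.47900; risk in unexposed = 475/1358 = 0.34978.
RR = 0.47900 / 0.34978 = 1.36945
The risk among the exposed is 1.37 times that among the unexposed.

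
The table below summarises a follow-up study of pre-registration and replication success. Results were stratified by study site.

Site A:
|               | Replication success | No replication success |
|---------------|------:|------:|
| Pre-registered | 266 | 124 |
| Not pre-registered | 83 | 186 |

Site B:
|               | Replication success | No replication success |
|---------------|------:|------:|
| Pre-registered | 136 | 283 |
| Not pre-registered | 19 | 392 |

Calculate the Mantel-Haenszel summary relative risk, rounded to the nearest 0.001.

2.996

RR_MH = Σ(aᵢ·n₀ᵢ/nᵢ) / Σ(cᵢ·n₁ᵢ/nᵢ), with n₁ᵢ = aᵢ+bᵢ (exposed), n₀ᵢ = cᵢ+dᵢ (unexposed), nᵢ = n₁ᵢ+n₀ᵢ.
Stratum 1 (Site A): n₁ = 390, n₀ = 269, n = 659; a·n₀/n = 266·269/659 = 108.5797; c·n₁/n = 83·390/659 = 49.1199
Stratum 2 (Site B): n₁ = 419, n₀ = 411, n = 830; a·n₀/n = 136·411/830 = 67.3446; c·n₁/n = 19·419/830 = 9.5916
RR_MH = (108.5797 + 67.3446) / (49.1199 + 9.5916) = 175.9242 / 58.7114 = 2.99642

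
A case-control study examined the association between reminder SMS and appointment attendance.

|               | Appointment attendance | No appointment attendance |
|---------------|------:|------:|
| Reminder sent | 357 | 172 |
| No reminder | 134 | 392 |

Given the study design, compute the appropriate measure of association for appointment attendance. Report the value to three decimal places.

6.072

Cells: a = 357, b = 172, c = 134, d = 392.
This is a case-control study: participants were sampled on outcome status, so risks in the source population cannot be estimated directly — relative risk is not valid here. The odds ratio is the appropriate measure.
OR = (a·d)/(b·c) = (357 × 392) / (172 × 134) = 139944 / 23048 = 6.07185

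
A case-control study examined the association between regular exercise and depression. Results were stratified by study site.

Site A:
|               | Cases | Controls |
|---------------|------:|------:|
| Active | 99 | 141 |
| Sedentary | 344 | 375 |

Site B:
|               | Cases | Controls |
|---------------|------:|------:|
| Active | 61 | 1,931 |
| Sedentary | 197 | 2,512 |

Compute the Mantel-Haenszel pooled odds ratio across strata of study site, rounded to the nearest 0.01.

0.54

OR_MH = Σ(aᵢdᵢ/nᵢ) / Σ(bᵢcᵢ/nᵢ), where nᵢ is the stratum total.
Stratum 1 (Site A): n = 959; a·d/n = 99·375/959 = 38.7122; b·c/n = 141·344/959 = 50.5777
Stratum 2 (Site B): n = 4701; a·d/n = 61·2512/4701 = 32.5956; b·c/n = 1931·197/4701 = 80.9204
OR_MH = (38.7122 + 32.5956) / (50.5777 + 80.9204) = 71.3078 / 131.4981 = 0.54227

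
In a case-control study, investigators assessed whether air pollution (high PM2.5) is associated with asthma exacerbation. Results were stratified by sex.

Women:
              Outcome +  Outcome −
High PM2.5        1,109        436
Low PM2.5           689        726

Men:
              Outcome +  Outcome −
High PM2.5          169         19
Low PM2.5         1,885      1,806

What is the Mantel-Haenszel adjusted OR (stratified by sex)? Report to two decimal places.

3.17

OR_MH = Σ(aᵢdᵢ/nᵢ) / Σ(bᵢcᵢ/nᵢ), where nᵢ is the stratum total.
Stratum 1 (Women): n = 2960; a·d/n = 1109·726/2960 = 272.0047; b·c/n = 436·689/2960 = 101.4878
Stratum 2 (Men): n = 3879; a·d/n = 169·1806/3879 = 78.6837; b·c/n = 19·1885/3879 = 9.2330
OR_MH = (272.0047 + 78.6837) / (101.4878 + 9.2330) = 350.6884 / 110.7209 = 3.16732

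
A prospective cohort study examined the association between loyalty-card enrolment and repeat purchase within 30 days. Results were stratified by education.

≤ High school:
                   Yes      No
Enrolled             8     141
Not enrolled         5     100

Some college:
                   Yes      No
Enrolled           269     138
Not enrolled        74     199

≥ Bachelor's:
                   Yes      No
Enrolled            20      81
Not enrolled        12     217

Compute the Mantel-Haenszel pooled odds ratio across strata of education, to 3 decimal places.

4.582

OR_MH = Σ(aᵢdᵢ/nᵢ) / Σ(bᵢcᵢ/nᵢ), where nᵢ is the stratum total.
Stratum 1 (≤ High school): n = 254; a·d/n = 8·100/254 = 3.1496; b·c/n = 141·5/254 = 2.7756
Stratum 2 (Some college): n = 680; a·d/n = 269·199/680 = 78.7221; b·c/n = 138·74/680 = 15.0176
Stratum 3 (≥ Bachelor's): n = 330; a·d/n = 20·217/330 = 13.1515; b·c/n = 81·12/330 = 2.9455
OR_MH = (3.1496 + 78.7221 + 13.1515) / (2.7756 + 15.0176 + 2.9455) = 95.0232 / 20.7387 = 4.58193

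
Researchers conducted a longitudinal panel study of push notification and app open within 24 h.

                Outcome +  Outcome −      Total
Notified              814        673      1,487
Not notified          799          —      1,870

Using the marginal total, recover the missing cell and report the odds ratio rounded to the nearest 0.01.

The missing cell is in the unexposed row: 1870 − 799 = 1071.
So a = 814, b = 673, c = 799, d = 1071.
OR = (a·d)/(b·c) = (814 × 1071) / (673 × 799) = 871794 / 537727 = 1.62126

1.62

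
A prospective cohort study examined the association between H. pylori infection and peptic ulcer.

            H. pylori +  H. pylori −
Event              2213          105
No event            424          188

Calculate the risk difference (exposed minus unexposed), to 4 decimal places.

0.4808

Reading the table with exposure as columns: a = 2213 (H. pylori +, case), b = 424 (H. pylori +, non-case), c = 105 (H. pylori −, case), d = 188.
Risk in exposed = 2213/2637 = 0.839211; risk in unexposed = 105/293 = 0.358362.
Risk difference = 0.839211 − 0.358362 = 0.480849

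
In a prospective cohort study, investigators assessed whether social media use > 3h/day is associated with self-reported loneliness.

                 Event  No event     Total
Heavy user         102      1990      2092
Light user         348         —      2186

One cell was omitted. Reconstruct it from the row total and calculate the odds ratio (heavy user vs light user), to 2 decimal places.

The missing cell is in the unexposed row: 2186 − 348 = 1838.
So a = 102, b = 1990, c = 348, d = 1838.
OR = (a·d)/(b·c) = (102 × 1838) / (1990 × 348) = 187476 / 692520 = 0.27072

0.27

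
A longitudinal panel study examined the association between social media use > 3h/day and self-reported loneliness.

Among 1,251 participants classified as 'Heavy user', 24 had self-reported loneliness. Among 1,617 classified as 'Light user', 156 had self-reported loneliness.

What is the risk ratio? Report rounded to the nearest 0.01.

From the description: a = 24, b = 1227, c = 156, d = 1461.
Risk in exposed = 24/1251 = 0.01918; risk in unexposed = 156/1617 = 0.09647.
RR = 0.01918 / 0.09647 = 0.19886
The risk is 80% lower among the exposed than among the unexposed.

0.20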